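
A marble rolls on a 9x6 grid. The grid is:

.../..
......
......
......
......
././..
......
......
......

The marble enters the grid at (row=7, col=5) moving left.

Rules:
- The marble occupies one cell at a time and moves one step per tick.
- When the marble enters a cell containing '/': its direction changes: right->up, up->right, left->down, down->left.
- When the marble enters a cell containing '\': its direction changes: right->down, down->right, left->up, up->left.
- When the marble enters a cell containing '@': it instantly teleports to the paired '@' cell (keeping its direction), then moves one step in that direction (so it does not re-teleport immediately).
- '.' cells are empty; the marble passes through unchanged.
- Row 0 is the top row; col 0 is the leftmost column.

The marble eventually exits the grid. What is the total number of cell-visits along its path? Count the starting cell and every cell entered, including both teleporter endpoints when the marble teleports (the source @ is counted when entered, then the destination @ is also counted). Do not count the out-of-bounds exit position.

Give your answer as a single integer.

Step 1: enter (7,5), '.' pass, move left to (7,4)
Step 2: enter (7,4), '.' pass, move left to (7,3)
Step 3: enter (7,3), '.' pass, move left to (7,2)
Step 4: enter (7,2), '.' pass, move left to (7,1)
Step 5: enter (7,1), '.' pass, move left to (7,0)
Step 6: enter (7,0), '.' pass, move left to (7,-1)
Step 7: at (7,-1) — EXIT via left edge, pos 7
Path length (cell visits): 6

Answer: 6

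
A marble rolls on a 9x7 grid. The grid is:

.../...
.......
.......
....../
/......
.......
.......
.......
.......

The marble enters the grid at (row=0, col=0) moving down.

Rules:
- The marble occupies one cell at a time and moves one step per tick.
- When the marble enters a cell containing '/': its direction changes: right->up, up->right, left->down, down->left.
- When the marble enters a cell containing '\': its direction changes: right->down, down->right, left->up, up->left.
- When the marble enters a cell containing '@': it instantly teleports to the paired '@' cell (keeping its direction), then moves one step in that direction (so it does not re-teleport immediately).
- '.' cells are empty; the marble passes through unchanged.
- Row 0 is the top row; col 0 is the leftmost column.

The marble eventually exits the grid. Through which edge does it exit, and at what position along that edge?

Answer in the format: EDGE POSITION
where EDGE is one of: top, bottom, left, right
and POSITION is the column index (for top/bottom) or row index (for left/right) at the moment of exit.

Step 1: enter (0,0), '.' pass, move down to (1,0)
Step 2: enter (1,0), '.' pass, move down to (2,0)
Step 3: enter (2,0), '.' pass, move down to (3,0)
Step 4: enter (3,0), '.' pass, move down to (4,0)
Step 5: enter (4,0), '/' deflects down->left, move left to (4,-1)
Step 6: at (4,-1) — EXIT via left edge, pos 4

Answer: left 4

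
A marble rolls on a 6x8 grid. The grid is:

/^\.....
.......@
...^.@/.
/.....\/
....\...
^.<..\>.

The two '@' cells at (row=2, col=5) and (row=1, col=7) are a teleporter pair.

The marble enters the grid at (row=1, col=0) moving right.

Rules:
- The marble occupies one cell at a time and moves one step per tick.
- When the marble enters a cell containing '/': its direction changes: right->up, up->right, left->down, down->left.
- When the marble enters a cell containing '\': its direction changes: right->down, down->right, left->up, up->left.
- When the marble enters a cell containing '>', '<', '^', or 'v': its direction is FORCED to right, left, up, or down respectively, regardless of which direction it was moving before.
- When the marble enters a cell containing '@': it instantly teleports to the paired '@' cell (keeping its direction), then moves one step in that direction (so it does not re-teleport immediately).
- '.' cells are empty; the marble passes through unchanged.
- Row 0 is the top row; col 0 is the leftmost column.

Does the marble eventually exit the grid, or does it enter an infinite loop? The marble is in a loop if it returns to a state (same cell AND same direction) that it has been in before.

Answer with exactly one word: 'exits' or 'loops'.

Step 1: enter (1,0), '.' pass, move right to (1,1)
Step 2: enter (1,1), '.' pass, move right to (1,2)
Step 3: enter (1,2), '.' pass, move right to (1,3)
Step 4: enter (1,3), '.' pass, move right to (1,4)
Step 5: enter (1,4), '.' pass, move right to (1,5)
Step 6: enter (1,5), '.' pass, move right to (1,6)
Step 7: enter (1,6), '.' pass, move right to (1,7)
Step 8: enter (1,7), '@' teleport (1,7)->(2,5), also enter (2,5), move right to (2,6)
Step 9: enter (2,6), '/' deflects right->up, move up to (1,6)
Step 10: enter (1,6), '.' pass, move up to (0,6)
Step 11: enter (0,6), '.' pass, move up to (-1,6)
Step 12: at (-1,6) — EXIT via top edge, pos 6

Answer: exits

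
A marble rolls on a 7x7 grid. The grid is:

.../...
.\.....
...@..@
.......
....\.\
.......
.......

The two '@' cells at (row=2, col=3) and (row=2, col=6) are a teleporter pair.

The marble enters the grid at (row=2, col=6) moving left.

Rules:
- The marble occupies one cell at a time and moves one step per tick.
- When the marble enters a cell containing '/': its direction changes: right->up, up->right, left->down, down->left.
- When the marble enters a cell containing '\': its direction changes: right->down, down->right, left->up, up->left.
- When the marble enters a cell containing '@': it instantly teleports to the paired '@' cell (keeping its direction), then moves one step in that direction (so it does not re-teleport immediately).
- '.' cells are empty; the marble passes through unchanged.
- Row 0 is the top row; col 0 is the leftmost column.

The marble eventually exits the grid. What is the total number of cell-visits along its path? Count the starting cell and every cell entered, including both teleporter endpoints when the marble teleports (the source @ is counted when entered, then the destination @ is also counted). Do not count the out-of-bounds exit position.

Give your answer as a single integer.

Step 1: enter (2,6), '@' teleport (2,6)->(2,3), also enter (2,3), move left to (2,2)
Step 2: enter (2,2), '.' pass, move left to (2,1)
Step 3: enter (2,1), '.' pass, move left to (2,0)
Step 4: enter (2,0), '.' pass, move left to (2,-1)
Step 5: at (2,-1) — EXIT via left edge, pos 2
Path length (cell visits): 5

Answer: 5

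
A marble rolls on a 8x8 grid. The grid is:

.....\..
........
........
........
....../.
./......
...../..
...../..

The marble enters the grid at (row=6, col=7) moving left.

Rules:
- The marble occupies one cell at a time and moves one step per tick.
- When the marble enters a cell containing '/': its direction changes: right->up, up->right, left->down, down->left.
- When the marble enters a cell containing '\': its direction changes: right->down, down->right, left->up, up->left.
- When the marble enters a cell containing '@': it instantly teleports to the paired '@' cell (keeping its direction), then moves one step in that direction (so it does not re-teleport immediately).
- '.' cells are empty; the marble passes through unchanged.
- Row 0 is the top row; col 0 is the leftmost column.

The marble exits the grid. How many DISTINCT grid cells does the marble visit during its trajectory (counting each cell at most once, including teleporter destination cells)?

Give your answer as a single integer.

Answer: 9

Derivation:
Step 1: enter (6,7), '.' pass, move left to (6,6)
Step 2: enter (6,6), '.' pass, move left to (6,5)
Step 3: enter (6,5), '/' deflects left->down, move down to (7,5)
Step 4: enter (7,5), '/' deflects down->left, move left to (7,4)
Step 5: enter (7,4), '.' pass, move left to (7,3)
Step 6: enter (7,3), '.' pass, move left to (7,2)
Step 7: enter (7,2), '.' pass, move left to (7,1)
Step 8: enter (7,1), '.' pass, move left to (7,0)
Step 9: enter (7,0), '.' pass, move left to (7,-1)
Step 10: at (7,-1) — EXIT via left edge, pos 7
Distinct cells visited: 9 (path length 9)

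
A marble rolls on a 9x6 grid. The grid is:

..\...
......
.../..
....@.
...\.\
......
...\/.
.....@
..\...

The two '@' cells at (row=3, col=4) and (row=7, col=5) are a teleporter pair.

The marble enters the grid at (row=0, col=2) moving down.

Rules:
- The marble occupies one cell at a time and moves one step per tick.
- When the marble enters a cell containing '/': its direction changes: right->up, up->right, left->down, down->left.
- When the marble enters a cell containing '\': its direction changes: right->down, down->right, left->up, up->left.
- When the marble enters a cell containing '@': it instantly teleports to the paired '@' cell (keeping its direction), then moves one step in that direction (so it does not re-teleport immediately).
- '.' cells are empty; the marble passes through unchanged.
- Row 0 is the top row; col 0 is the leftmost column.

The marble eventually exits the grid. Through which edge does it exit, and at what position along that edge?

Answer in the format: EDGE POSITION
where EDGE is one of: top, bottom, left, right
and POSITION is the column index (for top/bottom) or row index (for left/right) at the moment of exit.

Step 1: enter (0,2), '\' deflects down->right, move right to (0,3)
Step 2: enter (0,3), '.' pass, move right to (0,4)
Step 3: enter (0,4), '.' pass, move right to (0,5)
Step 4: enter (0,5), '.' pass, move right to (0,6)
Step 5: at (0,6) — EXIT via right edge, pos 0

Answer: right 0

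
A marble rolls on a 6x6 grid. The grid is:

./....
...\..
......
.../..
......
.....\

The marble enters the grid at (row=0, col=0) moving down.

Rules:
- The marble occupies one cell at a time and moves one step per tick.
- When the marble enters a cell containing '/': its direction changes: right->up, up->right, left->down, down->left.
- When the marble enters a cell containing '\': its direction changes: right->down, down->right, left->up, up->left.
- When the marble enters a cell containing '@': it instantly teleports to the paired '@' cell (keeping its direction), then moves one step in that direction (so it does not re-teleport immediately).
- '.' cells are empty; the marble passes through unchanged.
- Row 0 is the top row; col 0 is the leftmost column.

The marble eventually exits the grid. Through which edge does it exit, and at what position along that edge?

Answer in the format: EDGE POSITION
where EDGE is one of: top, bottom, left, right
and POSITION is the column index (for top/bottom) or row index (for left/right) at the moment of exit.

Step 1: enter (0,0), '.' pass, move down to (1,0)
Step 2: enter (1,0), '.' pass, move down to (2,0)
Step 3: enter (2,0), '.' pass, move down to (3,0)
Step 4: enter (3,0), '.' pass, move down to (4,0)
Step 5: enter (4,0), '.' pass, move down to (5,0)
Step 6: enter (5,0), '.' pass, move down to (6,0)
Step 7: at (6,0) — EXIT via bottom edge, pos 0

Answer: bottom 0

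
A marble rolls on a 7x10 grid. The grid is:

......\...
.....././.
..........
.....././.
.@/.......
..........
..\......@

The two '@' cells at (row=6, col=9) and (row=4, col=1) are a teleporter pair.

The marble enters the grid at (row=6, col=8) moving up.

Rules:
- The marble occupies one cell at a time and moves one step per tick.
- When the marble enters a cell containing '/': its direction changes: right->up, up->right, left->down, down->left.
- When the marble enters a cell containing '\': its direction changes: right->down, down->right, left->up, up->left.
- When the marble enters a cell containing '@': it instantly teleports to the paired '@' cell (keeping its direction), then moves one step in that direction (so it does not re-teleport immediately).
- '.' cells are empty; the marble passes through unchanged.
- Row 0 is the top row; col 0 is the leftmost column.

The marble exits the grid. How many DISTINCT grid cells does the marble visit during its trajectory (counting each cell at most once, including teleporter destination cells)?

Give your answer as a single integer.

Step 1: enter (6,8), '.' pass, move up to (5,8)
Step 2: enter (5,8), '.' pass, move up to (4,8)
Step 3: enter (4,8), '.' pass, move up to (3,8)
Step 4: enter (3,8), '/' deflects up->right, move right to (3,9)
Step 5: enter (3,9), '.' pass, move right to (3,10)
Step 6: at (3,10) — EXIT via right edge, pos 3
Distinct cells visited: 5 (path length 5)

Answer: 5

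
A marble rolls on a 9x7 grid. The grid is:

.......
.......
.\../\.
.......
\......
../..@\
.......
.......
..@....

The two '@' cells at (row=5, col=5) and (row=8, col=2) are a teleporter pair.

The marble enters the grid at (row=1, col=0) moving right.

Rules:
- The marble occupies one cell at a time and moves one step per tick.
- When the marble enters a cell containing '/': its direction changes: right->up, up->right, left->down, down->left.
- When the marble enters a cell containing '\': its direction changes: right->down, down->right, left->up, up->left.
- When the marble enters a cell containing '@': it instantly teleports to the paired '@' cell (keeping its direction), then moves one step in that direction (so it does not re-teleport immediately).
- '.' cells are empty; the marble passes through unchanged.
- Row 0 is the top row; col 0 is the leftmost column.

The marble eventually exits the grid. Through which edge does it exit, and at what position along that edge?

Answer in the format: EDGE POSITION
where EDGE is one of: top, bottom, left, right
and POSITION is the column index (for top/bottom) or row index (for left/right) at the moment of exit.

Answer: right 1

Derivation:
Step 1: enter (1,0), '.' pass, move right to (1,1)
Step 2: enter (1,1), '.' pass, move right to (1,2)
Step 3: enter (1,2), '.' pass, move right to (1,3)
Step 4: enter (1,3), '.' pass, move right to (1,4)
Step 5: enter (1,4), '.' pass, move right to (1,5)
Step 6: enter (1,5), '.' pass, move right to (1,6)
Step 7: enter (1,6), '.' pass, move right to (1,7)
Step 8: at (1,7) — EXIT via right edge, pos 1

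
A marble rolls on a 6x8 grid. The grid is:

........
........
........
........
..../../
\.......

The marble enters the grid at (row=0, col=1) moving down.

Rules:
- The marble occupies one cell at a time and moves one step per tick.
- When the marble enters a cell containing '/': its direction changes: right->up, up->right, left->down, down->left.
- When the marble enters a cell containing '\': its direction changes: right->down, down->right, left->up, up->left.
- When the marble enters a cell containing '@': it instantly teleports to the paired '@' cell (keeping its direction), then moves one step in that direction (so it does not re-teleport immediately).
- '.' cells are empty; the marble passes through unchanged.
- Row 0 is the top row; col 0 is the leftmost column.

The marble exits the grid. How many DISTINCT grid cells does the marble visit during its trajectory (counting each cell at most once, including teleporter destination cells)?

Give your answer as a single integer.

Answer: 6

Derivation:
Step 1: enter (0,1), '.' pass, move down to (1,1)
Step 2: enter (1,1), '.' pass, move down to (2,1)
Step 3: enter (2,1), '.' pass, move down to (3,1)
Step 4: enter (3,1), '.' pass, move down to (4,1)
Step 5: enter (4,1), '.' pass, move down to (5,1)
Step 6: enter (5,1), '.' pass, move down to (6,1)
Step 7: at (6,1) — EXIT via bottom edge, pos 1
Distinct cells visited: 6 (path length 6)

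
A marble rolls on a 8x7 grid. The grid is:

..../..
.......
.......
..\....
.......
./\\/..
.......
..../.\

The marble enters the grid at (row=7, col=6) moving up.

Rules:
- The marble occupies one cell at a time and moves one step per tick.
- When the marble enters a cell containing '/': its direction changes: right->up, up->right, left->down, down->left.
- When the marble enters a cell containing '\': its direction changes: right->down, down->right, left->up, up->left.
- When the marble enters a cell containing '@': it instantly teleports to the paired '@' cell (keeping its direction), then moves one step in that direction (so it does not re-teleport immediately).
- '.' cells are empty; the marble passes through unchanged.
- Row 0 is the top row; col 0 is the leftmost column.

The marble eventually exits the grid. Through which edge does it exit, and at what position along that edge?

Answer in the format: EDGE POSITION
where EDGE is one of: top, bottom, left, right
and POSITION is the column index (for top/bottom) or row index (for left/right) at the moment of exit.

Answer: bottom 4

Derivation:
Step 1: enter (7,6), '\' deflects up->left, move left to (7,5)
Step 2: enter (7,5), '.' pass, move left to (7,4)
Step 3: enter (7,4), '/' deflects left->down, move down to (8,4)
Step 4: at (8,4) — EXIT via bottom edge, pos 4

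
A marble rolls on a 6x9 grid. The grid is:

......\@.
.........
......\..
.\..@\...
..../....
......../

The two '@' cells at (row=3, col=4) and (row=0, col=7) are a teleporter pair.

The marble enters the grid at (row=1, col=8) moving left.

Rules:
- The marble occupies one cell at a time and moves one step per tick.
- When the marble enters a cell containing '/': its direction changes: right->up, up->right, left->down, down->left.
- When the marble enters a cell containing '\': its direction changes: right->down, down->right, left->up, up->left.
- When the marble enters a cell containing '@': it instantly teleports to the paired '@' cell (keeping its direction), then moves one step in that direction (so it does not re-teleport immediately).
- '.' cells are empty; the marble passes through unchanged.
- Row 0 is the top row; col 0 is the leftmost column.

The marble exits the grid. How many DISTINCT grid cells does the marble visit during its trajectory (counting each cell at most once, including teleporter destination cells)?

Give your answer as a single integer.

Step 1: enter (1,8), '.' pass, move left to (1,7)
Step 2: enter (1,7), '.' pass, move left to (1,6)
Step 3: enter (1,6), '.' pass, move left to (1,5)
Step 4: enter (1,5), '.' pass, move left to (1,4)
Step 5: enter (1,4), '.' pass, move left to (1,3)
Step 6: enter (1,3), '.' pass, move left to (1,2)
Step 7: enter (1,2), '.' pass, move left to (1,1)
Step 8: enter (1,1), '.' pass, move left to (1,0)
Step 9: enter (1,0), '.' pass, move left to (1,-1)
Step 10: at (1,-1) — EXIT via left edge, pos 1
Distinct cells visited: 9 (path length 9)

Answer: 9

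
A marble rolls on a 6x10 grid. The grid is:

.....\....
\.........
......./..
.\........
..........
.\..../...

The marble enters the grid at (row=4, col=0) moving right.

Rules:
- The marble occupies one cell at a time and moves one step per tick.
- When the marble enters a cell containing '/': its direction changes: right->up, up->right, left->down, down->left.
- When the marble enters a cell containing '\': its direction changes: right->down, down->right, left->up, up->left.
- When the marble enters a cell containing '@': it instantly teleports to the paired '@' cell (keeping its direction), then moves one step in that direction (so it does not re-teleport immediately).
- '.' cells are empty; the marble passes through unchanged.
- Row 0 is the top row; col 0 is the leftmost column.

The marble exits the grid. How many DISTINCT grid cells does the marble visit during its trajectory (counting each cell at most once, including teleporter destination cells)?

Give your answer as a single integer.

Answer: 10

Derivation:
Step 1: enter (4,0), '.' pass, move right to (4,1)
Step 2: enter (4,1), '.' pass, move right to (4,2)
Step 3: enter (4,2), '.' pass, move right to (4,3)
Step 4: enter (4,3), '.' pass, move right to (4,4)
Step 5: enter (4,4), '.' pass, move right to (4,5)
Step 6: enter (4,5), '.' pass, move right to (4,6)
Step 7: enter (4,6), '.' pass, move right to (4,7)
Step 8: enter (4,7), '.' pass, move right to (4,8)
Step 9: enter (4,8), '.' pass, move right to (4,9)
Step 10: enter (4,9), '.' pass, move right to (4,10)
Step 11: at (4,10) — EXIT via right edge, pos 4
Distinct cells visited: 10 (path length 10)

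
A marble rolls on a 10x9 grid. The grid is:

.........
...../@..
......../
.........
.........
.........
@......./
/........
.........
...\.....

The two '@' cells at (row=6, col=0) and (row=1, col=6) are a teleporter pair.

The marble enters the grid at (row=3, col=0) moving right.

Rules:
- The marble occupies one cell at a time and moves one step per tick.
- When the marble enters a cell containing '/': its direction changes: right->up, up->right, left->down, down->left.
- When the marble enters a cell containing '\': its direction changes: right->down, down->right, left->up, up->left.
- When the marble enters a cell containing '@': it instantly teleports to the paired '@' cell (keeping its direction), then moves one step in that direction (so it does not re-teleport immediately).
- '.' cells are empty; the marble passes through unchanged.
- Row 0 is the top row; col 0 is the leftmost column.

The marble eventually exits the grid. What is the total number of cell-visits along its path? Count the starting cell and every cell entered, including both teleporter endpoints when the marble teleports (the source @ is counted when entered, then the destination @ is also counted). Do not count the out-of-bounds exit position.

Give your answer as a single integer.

Step 1: enter (3,0), '.' pass, move right to (3,1)
Step 2: enter (3,1), '.' pass, move right to (3,2)
Step 3: enter (3,2), '.' pass, move right to (3,3)
Step 4: enter (3,3), '.' pass, move right to (3,4)
Step 5: enter (3,4), '.' pass, move right to (3,5)
Step 6: enter (3,5), '.' pass, move right to (3,6)
Step 7: enter (3,6), '.' pass, move right to (3,7)
Step 8: enter (3,7), '.' pass, move right to (3,8)
Step 9: enter (3,8), '.' pass, move right to (3,9)
Step 10: at (3,9) — EXIT via right edge, pos 3
Path length (cell visits): 9

Answer: 9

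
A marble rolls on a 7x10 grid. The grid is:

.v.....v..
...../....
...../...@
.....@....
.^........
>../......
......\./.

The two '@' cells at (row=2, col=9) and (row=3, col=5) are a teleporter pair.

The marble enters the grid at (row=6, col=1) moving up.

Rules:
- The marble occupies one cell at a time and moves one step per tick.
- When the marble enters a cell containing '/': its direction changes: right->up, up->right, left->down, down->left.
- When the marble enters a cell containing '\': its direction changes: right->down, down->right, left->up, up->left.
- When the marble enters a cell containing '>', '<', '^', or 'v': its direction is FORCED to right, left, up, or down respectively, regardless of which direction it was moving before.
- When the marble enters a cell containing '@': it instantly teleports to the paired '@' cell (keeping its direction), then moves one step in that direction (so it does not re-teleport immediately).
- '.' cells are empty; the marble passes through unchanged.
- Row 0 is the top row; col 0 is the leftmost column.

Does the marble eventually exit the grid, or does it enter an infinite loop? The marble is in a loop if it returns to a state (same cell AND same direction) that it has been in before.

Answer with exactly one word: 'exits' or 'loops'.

Answer: loops

Derivation:
Step 1: enter (6,1), '.' pass, move up to (5,1)
Step 2: enter (5,1), '.' pass, move up to (4,1)
Step 3: enter (4,1), '^' forces up->up, move up to (3,1)
Step 4: enter (3,1), '.' pass, move up to (2,1)
Step 5: enter (2,1), '.' pass, move up to (1,1)
Step 6: enter (1,1), '.' pass, move up to (0,1)
Step 7: enter (0,1), 'v' forces up->down, move down to (1,1)
Step 8: enter (1,1), '.' pass, move down to (2,1)
Step 9: enter (2,1), '.' pass, move down to (3,1)
Step 10: enter (3,1), '.' pass, move down to (4,1)
Step 11: enter (4,1), '^' forces down->up, move up to (3,1)
Step 12: at (3,1) dir=up — LOOP DETECTED (seen before)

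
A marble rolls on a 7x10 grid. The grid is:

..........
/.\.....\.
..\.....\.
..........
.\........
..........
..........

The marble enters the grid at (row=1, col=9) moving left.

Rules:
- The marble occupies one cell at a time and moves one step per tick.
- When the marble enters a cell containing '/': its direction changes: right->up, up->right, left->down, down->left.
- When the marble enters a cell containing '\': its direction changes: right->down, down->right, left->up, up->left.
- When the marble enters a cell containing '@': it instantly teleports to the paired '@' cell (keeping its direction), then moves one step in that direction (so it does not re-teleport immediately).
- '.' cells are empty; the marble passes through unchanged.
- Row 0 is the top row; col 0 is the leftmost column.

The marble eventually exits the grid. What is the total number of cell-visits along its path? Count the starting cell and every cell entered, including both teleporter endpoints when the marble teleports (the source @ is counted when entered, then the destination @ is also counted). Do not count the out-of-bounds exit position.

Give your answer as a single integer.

Step 1: enter (1,9), '.' pass, move left to (1,8)
Step 2: enter (1,8), '\' deflects left->up, move up to (0,8)
Step 3: enter (0,8), '.' pass, move up to (-1,8)
Step 4: at (-1,8) — EXIT via top edge, pos 8
Path length (cell visits): 3

Answer: 3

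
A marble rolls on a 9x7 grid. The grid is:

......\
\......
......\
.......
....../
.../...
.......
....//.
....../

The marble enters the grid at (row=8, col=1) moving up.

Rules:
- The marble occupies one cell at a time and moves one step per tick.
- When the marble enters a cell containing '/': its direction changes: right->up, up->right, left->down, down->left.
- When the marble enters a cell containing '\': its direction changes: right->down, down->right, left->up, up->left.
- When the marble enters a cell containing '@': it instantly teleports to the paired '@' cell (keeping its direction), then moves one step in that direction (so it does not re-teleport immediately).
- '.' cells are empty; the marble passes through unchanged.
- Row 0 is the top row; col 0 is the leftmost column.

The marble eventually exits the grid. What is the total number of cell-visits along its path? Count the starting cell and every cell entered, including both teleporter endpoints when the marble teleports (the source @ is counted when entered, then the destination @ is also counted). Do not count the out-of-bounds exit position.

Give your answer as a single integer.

Answer: 9

Derivation:
Step 1: enter (8,1), '.' pass, move up to (7,1)
Step 2: enter (7,1), '.' pass, move up to (6,1)
Step 3: enter (6,1), '.' pass, move up to (5,1)
Step 4: enter (5,1), '.' pass, move up to (4,1)
Step 5: enter (4,1), '.' pass, move up to (3,1)
Step 6: enter (3,1), '.' pass, move up to (2,1)
Step 7: enter (2,1), '.' pass, move up to (1,1)
Step 8: enter (1,1), '.' pass, move up to (0,1)
Step 9: enter (0,1), '.' pass, move up to (-1,1)
Step 10: at (-1,1) — EXIT via top edge, pos 1
Path length (cell visits): 9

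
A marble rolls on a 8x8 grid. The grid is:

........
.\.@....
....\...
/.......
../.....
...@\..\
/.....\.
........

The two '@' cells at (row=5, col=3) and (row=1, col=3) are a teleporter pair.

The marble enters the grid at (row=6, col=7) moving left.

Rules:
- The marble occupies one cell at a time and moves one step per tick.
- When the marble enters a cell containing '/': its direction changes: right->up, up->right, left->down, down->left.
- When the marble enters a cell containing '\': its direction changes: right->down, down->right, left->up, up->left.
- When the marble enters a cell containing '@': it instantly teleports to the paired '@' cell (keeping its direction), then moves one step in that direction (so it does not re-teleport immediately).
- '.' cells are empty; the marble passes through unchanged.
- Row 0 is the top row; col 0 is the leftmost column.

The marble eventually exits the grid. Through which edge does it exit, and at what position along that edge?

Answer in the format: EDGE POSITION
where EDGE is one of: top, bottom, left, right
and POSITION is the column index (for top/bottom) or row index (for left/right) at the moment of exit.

Step 1: enter (6,7), '.' pass, move left to (6,6)
Step 2: enter (6,6), '\' deflects left->up, move up to (5,6)
Step 3: enter (5,6), '.' pass, move up to (4,6)
Step 4: enter (4,6), '.' pass, move up to (3,6)
Step 5: enter (3,6), '.' pass, move up to (2,6)
Step 6: enter (2,6), '.' pass, move up to (1,6)
Step 7: enter (1,6), '.' pass, move up to (0,6)
Step 8: enter (0,6), '.' pass, move up to (-1,6)
Step 9: at (-1,6) — EXIT via top edge, pos 6

Answer: top 6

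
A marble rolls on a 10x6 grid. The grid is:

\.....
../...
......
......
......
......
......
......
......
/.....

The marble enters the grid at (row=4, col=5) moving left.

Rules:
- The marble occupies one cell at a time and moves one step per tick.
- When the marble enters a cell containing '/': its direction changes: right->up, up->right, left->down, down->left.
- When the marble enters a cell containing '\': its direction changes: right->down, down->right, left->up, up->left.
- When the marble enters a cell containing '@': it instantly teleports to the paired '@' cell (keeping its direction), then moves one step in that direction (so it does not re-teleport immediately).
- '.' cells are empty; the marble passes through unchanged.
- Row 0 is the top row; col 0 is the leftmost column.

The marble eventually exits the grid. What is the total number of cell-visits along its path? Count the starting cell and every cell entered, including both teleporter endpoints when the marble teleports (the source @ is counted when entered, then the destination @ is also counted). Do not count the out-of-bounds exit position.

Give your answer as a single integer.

Answer: 6

Derivation:
Step 1: enter (4,5), '.' pass, move left to (4,4)
Step 2: enter (4,4), '.' pass, move left to (4,3)
Step 3: enter (4,3), '.' pass, move left to (4,2)
Step 4: enter (4,2), '.' pass, move left to (4,1)
Step 5: enter (4,1), '.' pass, move left to (4,0)
Step 6: enter (4,0), '.' pass, move left to (4,-1)
Step 7: at (4,-1) — EXIT via left edge, pos 4
Path length (cell visits): 6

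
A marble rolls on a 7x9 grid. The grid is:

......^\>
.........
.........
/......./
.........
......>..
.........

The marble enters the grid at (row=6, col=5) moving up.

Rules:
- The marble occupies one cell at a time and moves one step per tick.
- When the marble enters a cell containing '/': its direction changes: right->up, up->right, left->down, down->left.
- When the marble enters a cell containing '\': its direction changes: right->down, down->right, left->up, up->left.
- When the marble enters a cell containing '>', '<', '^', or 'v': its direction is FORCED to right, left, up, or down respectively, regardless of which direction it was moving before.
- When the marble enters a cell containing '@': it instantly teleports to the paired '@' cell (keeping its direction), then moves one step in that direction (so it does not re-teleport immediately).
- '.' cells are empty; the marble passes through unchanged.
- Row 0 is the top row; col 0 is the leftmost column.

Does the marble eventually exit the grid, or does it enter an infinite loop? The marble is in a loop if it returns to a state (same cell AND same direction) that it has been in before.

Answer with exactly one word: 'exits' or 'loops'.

Step 1: enter (6,5), '.' pass, move up to (5,5)
Step 2: enter (5,5), '.' pass, move up to (4,5)
Step 3: enter (4,5), '.' pass, move up to (3,5)
Step 4: enter (3,5), '.' pass, move up to (2,5)
Step 5: enter (2,5), '.' pass, move up to (1,5)
Step 6: enter (1,5), '.' pass, move up to (0,5)
Step 7: enter (0,5), '.' pass, move up to (-1,5)
Step 8: at (-1,5) — EXIT via top edge, pos 5

Answer: exits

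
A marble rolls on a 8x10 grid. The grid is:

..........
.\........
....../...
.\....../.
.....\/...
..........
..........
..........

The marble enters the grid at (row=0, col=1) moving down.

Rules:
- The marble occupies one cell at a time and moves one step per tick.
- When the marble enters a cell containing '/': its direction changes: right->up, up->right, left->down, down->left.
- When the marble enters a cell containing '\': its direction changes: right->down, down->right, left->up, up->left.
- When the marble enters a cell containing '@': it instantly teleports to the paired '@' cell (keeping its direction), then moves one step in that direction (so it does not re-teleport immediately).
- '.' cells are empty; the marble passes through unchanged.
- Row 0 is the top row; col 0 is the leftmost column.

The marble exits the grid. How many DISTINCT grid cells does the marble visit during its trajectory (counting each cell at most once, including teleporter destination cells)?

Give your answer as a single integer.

Answer: 10

Derivation:
Step 1: enter (0,1), '.' pass, move down to (1,1)
Step 2: enter (1,1), '\' deflects down->right, move right to (1,2)
Step 3: enter (1,2), '.' pass, move right to (1,3)
Step 4: enter (1,3), '.' pass, move right to (1,4)
Step 5: enter (1,4), '.' pass, move right to (1,5)
Step 6: enter (1,5), '.' pass, move right to (1,6)
Step 7: enter (1,6), '.' pass, move right to (1,7)
Step 8: enter (1,7), '.' pass, move right to (1,8)
Step 9: enter (1,8), '.' pass, move right to (1,9)
Step 10: enter (1,9), '.' pass, move right to (1,10)
Step 11: at (1,10) — EXIT via right edge, pos 1
Distinct cells visited: 10 (path length 10)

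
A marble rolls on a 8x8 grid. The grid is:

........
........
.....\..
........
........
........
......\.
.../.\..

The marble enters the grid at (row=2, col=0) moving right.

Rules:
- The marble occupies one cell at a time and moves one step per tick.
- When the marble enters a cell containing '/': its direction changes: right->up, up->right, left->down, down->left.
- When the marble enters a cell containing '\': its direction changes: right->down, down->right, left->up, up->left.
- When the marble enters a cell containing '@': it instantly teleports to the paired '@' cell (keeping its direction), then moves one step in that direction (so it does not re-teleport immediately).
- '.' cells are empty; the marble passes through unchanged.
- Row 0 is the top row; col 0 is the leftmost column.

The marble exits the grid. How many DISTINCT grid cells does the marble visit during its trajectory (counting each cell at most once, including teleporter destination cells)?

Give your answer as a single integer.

Answer: 13

Derivation:
Step 1: enter (2,0), '.' pass, move right to (2,1)
Step 2: enter (2,1), '.' pass, move right to (2,2)
Step 3: enter (2,2), '.' pass, move right to (2,3)
Step 4: enter (2,3), '.' pass, move right to (2,4)
Step 5: enter (2,4), '.' pass, move right to (2,5)
Step 6: enter (2,5), '\' deflects right->down, move down to (3,5)
Step 7: enter (3,5), '.' pass, move down to (4,5)
Step 8: enter (4,5), '.' pass, move down to (5,5)
Step 9: enter (5,5), '.' pass, move down to (6,5)
Step 10: enter (6,5), '.' pass, move down to (7,5)
Step 11: enter (7,5), '\' deflects down->right, move right to (7,6)
Step 12: enter (7,6), '.' pass, move right to (7,7)
Step 13: enter (7,7), '.' pass, move right to (7,8)
Step 14: at (7,8) — EXIT via right edge, pos 7
Distinct cells visited: 13 (path length 13)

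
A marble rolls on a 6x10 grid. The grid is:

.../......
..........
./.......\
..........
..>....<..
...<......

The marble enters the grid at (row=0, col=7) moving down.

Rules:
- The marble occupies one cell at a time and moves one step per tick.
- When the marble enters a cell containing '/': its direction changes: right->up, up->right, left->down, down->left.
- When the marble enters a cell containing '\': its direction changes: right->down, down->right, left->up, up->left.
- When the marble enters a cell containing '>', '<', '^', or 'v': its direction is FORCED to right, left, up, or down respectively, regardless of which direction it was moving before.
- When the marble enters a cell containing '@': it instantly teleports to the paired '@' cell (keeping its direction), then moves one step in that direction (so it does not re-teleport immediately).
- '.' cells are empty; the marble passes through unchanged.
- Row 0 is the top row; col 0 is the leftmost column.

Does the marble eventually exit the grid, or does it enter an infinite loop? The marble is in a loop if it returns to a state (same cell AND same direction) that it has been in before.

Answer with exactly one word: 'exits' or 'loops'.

Step 1: enter (0,7), '.' pass, move down to (1,7)
Step 2: enter (1,7), '.' pass, move down to (2,7)
Step 3: enter (2,7), '.' pass, move down to (3,7)
Step 4: enter (3,7), '.' pass, move down to (4,7)
Step 5: enter (4,7), '<' forces down->left, move left to (4,6)
Step 6: enter (4,6), '.' pass, move left to (4,5)
Step 7: enter (4,5), '.' pass, move left to (4,4)
Step 8: enter (4,4), '.' pass, move left to (4,3)
Step 9: enter (4,3), '.' pass, move left to (4,2)
Step 10: enter (4,2), '>' forces left->right, move right to (4,3)
Step 11: enter (4,3), '.' pass, move right to (4,4)
Step 12: enter (4,4), '.' pass, move right to (4,5)
Step 13: enter (4,5), '.' pass, move right to (4,6)
Step 14: enter (4,6), '.' pass, move right to (4,7)
Step 15: enter (4,7), '<' forces right->left, move left to (4,6)
Step 16: at (4,6) dir=left — LOOP DETECTED (seen before)

Answer: loops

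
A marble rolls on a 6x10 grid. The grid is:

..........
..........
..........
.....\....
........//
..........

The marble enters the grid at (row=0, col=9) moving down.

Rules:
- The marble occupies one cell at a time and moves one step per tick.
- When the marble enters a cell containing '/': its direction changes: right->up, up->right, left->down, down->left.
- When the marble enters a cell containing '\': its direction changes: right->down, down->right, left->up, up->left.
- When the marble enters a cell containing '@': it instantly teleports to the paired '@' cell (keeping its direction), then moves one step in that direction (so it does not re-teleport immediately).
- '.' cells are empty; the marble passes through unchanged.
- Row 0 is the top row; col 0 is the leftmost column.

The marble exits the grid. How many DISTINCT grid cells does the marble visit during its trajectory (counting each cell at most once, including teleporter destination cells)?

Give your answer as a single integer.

Step 1: enter (0,9), '.' pass, move down to (1,9)
Step 2: enter (1,9), '.' pass, move down to (2,9)
Step 3: enter (2,9), '.' pass, move down to (3,9)
Step 4: enter (3,9), '.' pass, move down to (4,9)
Step 5: enter (4,9), '/' deflects down->left, move left to (4,8)
Step 6: enter (4,8), '/' deflects left->down, move down to (5,8)
Step 7: enter (5,8), '.' pass, move down to (6,8)
Step 8: at (6,8) — EXIT via bottom edge, pos 8
Distinct cells visited: 7 (path length 7)

Answer: 7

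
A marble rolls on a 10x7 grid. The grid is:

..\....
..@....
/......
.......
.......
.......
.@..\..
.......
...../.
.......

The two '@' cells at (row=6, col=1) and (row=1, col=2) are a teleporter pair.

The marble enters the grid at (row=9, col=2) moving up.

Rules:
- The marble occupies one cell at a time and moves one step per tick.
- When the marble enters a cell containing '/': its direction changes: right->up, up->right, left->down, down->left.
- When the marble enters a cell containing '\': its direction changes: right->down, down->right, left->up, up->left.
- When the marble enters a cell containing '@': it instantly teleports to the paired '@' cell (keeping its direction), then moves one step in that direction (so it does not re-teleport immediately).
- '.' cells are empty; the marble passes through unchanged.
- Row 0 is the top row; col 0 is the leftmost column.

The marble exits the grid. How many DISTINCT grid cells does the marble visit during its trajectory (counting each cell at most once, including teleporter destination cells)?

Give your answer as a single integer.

Answer: 16

Derivation:
Step 1: enter (9,2), '.' pass, move up to (8,2)
Step 2: enter (8,2), '.' pass, move up to (7,2)
Step 3: enter (7,2), '.' pass, move up to (6,2)
Step 4: enter (6,2), '.' pass, move up to (5,2)
Step 5: enter (5,2), '.' pass, move up to (4,2)
Step 6: enter (4,2), '.' pass, move up to (3,2)
Step 7: enter (3,2), '.' pass, move up to (2,2)
Step 8: enter (2,2), '.' pass, move up to (1,2)
Step 9: enter (1,2), '@' teleport (1,2)->(6,1), also enter (6,1), move up to (5,1)
Step 10: enter (5,1), '.' pass, move up to (4,1)
Step 11: enter (4,1), '.' pass, move up to (3,1)
Step 12: enter (3,1), '.' pass, move up to (2,1)
Step 13: enter (2,1), '.' pass, move up to (1,1)
Step 14: enter (1,1), '.' pass, move up to (0,1)
Step 15: enter (0,1), '.' pass, move up to (-1,1)
Step 16: at (-1,1) — EXIT via top edge, pos 1
Distinct cells visited: 16 (path length 16)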